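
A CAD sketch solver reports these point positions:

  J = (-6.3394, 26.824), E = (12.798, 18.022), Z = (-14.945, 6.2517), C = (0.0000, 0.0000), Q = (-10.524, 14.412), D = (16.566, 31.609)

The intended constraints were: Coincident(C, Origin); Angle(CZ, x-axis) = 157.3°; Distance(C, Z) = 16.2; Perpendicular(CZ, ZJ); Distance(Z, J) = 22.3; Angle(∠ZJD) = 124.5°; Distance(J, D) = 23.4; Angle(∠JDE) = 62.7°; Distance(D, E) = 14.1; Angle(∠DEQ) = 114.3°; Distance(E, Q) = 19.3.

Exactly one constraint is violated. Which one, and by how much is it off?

Distance(E, Q) = 19.3 — off by 4.30.

C = (0.00, 0.00) ✓; CZ at 157.3° ✓; |CZ| = 16.20 ✓; ∠(CZ, ZJ) = 90.00° ✓; |ZJ| = 22.30 ✓; ∠ZJD = 124.5° ✓; |JD| = 23.40 ✓; ∠JDE = 62.70° ✓; |DE| = 14.10 ✓; ∠DEQ = 114.3° ✓; |EQ| = 23.60 ✗.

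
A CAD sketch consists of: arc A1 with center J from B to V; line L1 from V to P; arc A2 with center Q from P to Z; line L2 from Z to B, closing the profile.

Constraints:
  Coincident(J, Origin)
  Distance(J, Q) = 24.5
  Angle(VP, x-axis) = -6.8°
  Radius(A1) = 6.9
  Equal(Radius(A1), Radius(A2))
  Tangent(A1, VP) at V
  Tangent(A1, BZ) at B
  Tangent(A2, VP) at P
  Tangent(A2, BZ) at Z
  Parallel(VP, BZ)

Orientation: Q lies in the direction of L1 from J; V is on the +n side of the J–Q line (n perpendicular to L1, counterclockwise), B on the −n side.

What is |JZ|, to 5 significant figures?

25.453

The slot axis is L1's direction at -6.8°, so u = (cos -6.8°, sin -6.8°) = (0.99297, -0.11840) and n = (−sin -6.8°, cos -6.8°) = (0.11840, 0.99297). J is at the origin and Q lies 24.5 along u from J, so Q = 24.5·u = (24.328, -2.9009). Tangency of A1 to both parallel lines with radius 6.9 puts V and B at J ± 6.9·n: V = (0.81699, 6.8515), B = (-0.81699, -6.8515). Equal radii place P and Z the same way about Q: P = Q + 6.9·n = (25.145, 3.9506), Z = Q − 6.9·n = (23.511, -9.7524). Then |JZ| = |Z − J| = 25.453.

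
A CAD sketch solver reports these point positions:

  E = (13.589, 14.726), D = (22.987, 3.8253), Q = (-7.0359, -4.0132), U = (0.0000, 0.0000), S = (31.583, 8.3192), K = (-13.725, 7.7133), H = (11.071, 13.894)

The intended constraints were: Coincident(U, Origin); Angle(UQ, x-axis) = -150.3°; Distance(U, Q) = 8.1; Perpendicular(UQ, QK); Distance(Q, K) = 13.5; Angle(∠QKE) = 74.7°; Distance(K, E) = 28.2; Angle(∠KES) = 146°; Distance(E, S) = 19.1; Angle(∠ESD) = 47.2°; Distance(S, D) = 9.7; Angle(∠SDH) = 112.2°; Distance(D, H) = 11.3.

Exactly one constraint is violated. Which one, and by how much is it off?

Distance(D, H) = 11.3 — off by 4.30.

U = (0.00, 0.00) ✓; UQ at -150.3° ✓; |UQ| = 8.100 ✓; ∠(UQ, QK) = 90.00° ✓; |QK| = 13.50 ✓; ∠QKE = 74.70° ✓; |KE| = 28.20 ✓; ∠KES = 146.0° ✓; |ES| = 19.10 ✓; ∠ESD = 47.20° ✓; |SD| = 9.700 ✓; ∠SDH = 112.2° ✓; |DH| = 15.60 ✗.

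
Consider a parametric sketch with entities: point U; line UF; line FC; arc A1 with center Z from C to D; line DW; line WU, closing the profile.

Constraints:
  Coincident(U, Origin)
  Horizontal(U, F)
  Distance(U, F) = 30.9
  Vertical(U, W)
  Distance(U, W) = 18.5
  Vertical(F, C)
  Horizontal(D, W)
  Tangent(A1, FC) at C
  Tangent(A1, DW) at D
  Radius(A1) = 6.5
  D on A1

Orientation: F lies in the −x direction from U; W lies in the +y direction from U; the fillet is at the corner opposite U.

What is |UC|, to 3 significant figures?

33.1

U is at the origin; U and F share the same y with |UF| = 30.9 and F on the −x side, so F = (-30.9, 0.00). UW is vertical with |UW| = 18.5 and W on the +y side, so W = (0.00, 18.5). The virtual corner opposite U is at (-30.9, 18.5). The tangent condition forces ZC to be normal to FC and tangency of A1 to DW means the radius ZD is perpendicular to DW, with radius 6.5, so the center Z sits 6.5 in from both sides at Z = (-24.4, 12.0). That places the tangent points at C = (-30.9, 12.0) on FC and D = (-24.4, 18.5) on DW. Then |UC| = |C − U| = 33.1.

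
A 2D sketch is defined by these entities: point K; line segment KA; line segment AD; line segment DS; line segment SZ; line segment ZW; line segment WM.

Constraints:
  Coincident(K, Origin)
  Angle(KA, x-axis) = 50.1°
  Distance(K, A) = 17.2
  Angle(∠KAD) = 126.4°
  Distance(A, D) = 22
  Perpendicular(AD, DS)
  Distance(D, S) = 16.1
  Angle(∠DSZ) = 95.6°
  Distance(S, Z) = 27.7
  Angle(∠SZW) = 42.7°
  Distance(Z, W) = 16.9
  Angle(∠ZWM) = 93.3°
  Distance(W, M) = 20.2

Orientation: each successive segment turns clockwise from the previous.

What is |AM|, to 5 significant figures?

28.520

K is at the origin; KA runs at 50.1° with length 17.2, so A = (11.033, 13.195). ∠KAD = 126.4° gives AD at -3.5000° from the x-axis; with |AD| = 22.0, D = (32.992, 11.852). AD is perpendicular to DS, so DS runs at -93.500°; with |DS| = 16.1, S = (32.009, -4.2178). ∠DSZ = 95.6° gives SZ at -177.90° from the x-axis; with |SZ| = 27.7, Z = (4.3276, -5.2328). ∠SZW = 42.7° gives ZW at 44.800° from the x-axis; with |ZW| = 16.9, W = (16.319, 6.6755). ∠ZWM = 93.3° gives WM at -41.900° from the x-axis; with |WM| = 20.2, M = (31.354, -6.8147). Then |AM| = |M − A| = 28.520.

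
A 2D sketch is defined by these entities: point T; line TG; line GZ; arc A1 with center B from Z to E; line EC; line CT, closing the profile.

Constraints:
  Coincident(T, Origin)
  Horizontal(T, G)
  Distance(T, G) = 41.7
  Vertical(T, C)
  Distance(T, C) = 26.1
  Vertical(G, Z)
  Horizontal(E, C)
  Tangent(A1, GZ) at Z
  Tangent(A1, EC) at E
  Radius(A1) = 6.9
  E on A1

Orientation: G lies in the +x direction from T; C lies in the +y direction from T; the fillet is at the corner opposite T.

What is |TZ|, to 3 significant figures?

45.9

T is at the origin; T and G share the same y with |TG| = 41.7 and G on the +x side, so G = (41.7, 0.00). T and C share the same x with |TC| = 26.1 and C on the +y side, so C = (0.00, 26.1). The virtual corner opposite T is at (41.7, 26.1). A1 meets GZ tangentially, so BZ is at right angles to GZ and since A1 is tangent to EC there, BE ⟂ EC, with radius 6.9, so the center B sits 6.9 in from both sides at B = (34.8, 19.2). That places the tangent points at Z = (41.7, 19.2) on GZ and E = (34.8, 26.1) on EC. Then |TZ| = |Z − T| = 45.9.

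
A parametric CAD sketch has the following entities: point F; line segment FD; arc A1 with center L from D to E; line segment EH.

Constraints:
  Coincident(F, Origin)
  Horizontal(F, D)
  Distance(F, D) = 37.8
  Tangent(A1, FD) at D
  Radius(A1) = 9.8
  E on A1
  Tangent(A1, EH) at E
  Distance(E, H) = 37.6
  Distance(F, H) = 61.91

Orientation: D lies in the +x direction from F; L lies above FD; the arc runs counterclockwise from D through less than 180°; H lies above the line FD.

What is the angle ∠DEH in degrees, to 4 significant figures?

128.1°

Checks: F.y = 0.00, D.y = 0.00 ✓; |LE| = 9.800 ✓; ∠(LE, EH) = 90.00° ✓; |EH| = 37.60 ✓; |FH| = 61.91 ✓.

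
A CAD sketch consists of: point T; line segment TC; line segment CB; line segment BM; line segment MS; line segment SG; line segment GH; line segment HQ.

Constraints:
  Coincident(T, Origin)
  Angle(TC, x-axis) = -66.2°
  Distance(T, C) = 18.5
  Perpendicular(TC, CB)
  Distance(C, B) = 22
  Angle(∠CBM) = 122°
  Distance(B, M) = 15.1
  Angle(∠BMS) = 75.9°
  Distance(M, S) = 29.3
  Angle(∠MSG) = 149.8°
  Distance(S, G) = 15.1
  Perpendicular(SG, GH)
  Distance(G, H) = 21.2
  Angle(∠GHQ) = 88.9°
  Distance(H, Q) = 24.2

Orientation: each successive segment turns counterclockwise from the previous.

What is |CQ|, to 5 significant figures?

15.814

T is at the origin; TC runs at -66.2° with length 18.5, so C = (7.4656, -16.927). TC is perpendicular to CB, so CB runs at 23.800°; with |CB| = 22.0, B = (27.595, -8.0488). ∠CBM = 122.0° gives BM at 81.800° from the x-axis; with |BM| = 15.1, M = (29.748, 6.8969). ∠BMS = 75.9° gives MS at -174.10° from the x-axis; with |MS| = 29.3, S = (0.60361, 3.8850). ∠MSG = 149.8° gives SG at -143.90° from the x-axis; with |SG| = 15.1, G = (-11.597, -5.0118). SG ⟂ GH, so GH runs at -53.900°; with |GH| = 21.2, H = (0.89392, -22.141). ∠GHQ = 88.9° gives HQ at 37.200° from the x-axis; with |HQ| = 24.2, Q = (20.170, -7.5099). Then |CQ| = |Q − C| = 15.814.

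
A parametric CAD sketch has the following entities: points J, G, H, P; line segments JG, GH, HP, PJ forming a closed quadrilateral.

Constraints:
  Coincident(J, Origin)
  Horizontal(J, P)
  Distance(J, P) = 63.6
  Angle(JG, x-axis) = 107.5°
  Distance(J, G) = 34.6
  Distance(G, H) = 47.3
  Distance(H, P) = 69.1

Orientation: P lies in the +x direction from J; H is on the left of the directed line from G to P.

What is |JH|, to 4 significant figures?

66.17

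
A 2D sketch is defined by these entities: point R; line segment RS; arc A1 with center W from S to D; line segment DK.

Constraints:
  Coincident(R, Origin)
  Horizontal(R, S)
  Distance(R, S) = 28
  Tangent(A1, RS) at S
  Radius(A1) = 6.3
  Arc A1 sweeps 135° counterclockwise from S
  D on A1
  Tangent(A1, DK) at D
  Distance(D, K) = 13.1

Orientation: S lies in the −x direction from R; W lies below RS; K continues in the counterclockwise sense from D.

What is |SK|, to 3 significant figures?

20.6

R is at the origin; RS is horizontal with |RS| = 28.0 and S on the −x side, so S = (-28.0, 0.00). Tangency of A1 to RS means the radius WS is perpendicular to RS, so W = S + (0, -6.3) = (-28.0, -6.30). On A1, S sits at bearing 90° from W; a 135° counterclockwise sweep puts D at bearing 225°, so D = W + 6.3·(cos 225°, sin 225°) = (-32.5, -10.8). Tangency of A1 to DK means the radius WD is perpendicular to DK, so DK runs along (−sin 225°, cos 225°); with |DK| = 13.1, K = (-23.2, -20.0). Then |SK| = |K − S| = 20.6.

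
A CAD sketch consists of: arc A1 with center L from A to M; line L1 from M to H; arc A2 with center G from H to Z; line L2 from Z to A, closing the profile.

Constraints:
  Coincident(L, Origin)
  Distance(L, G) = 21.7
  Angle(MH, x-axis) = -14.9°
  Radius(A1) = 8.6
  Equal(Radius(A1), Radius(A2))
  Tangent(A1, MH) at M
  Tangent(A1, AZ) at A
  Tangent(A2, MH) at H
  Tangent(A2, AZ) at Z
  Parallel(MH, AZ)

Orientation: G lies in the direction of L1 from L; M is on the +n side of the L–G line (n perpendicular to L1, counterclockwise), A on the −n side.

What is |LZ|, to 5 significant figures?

23.342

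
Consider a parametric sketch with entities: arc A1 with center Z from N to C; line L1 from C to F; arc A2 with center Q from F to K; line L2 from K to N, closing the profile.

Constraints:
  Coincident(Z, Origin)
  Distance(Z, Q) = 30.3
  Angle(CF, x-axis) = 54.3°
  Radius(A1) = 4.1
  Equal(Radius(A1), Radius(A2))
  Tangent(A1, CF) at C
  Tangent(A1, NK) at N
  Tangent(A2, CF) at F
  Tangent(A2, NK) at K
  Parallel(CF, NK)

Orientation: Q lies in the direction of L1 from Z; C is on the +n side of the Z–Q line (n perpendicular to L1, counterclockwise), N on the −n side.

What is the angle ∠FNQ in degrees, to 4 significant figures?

7.437°

The slot axis is L1's direction at 54.3°, so u = (cos 54.3°, sin 54.3°) = (0.5835, 0.8121) and n = (−sin 54.3°, cos 54.3°) = (-0.8121, 0.5835). Z is at the origin and Q lies 30.3 along u from Z, so Q = 30.3·u = (17.68, 24.61). Tangency of A1 to both parallel lines with radius 4.1 puts C and N at Z ± 4.1·n: C = (-3.330, 2.393), N = (3.330, -2.393). Equal radii place F and K the same way about Q: F = Q + 4.1·n = (14.35, 27.00), K = Q − 4.1·n = (21.01, 22.21). Then cos ∠FNQ = NF·NQ / (|NF||NQ|), giving 7.437°.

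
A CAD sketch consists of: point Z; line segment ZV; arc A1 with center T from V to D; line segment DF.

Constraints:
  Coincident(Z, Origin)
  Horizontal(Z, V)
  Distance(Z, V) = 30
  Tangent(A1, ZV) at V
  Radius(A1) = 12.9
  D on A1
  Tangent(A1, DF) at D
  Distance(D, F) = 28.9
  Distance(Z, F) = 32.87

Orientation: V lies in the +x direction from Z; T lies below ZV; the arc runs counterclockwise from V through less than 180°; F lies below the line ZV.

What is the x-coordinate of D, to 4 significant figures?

18.58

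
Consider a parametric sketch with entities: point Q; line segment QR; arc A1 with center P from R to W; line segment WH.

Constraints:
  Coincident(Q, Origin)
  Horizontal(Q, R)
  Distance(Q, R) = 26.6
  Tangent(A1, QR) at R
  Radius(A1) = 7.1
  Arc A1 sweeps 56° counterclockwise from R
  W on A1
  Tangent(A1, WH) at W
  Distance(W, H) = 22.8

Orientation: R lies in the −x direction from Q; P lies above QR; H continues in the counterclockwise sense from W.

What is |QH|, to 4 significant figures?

23.43

Q is at the origin; Q and R share the same y with |QR| = 26.6 and R on the −x side, so R = (-26.60, 0.000). A1 meets QR tangentially, so PR is at right angles to QR, so P = R + (0, 7.1) = (-26.60, 7.100). On A1, R sits at bearing -90° from P; a 56° counterclockwise sweep puts W at bearing -34°, so W = P + 7.1·(cos -34°, sin -34°) = (-20.71, 3.130). Tangency of A1 to WH means the radius PW is perpendicular to WH, so WH runs along (−sin -34°, cos -34°); with |WH| = 22.8, H = (-7.964, 22.03). Then |QH| = |H − Q| = 23.43.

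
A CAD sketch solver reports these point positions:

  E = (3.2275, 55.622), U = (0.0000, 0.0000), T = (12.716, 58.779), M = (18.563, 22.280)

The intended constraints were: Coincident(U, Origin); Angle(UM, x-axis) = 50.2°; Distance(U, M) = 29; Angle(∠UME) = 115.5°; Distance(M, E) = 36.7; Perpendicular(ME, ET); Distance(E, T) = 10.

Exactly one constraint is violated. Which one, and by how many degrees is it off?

Perpendicular(ME, ET) — off by 6.30°.

U = (0.00, 0.00) ✓; UM at 50.20° ✓; |UM| = 29.00 ✓; ∠UME = 115.5° ✓; |ME| = 36.70 ✓; ∠(ME, ET) = 96.30° ✗; |ET| = 10.00 ✓.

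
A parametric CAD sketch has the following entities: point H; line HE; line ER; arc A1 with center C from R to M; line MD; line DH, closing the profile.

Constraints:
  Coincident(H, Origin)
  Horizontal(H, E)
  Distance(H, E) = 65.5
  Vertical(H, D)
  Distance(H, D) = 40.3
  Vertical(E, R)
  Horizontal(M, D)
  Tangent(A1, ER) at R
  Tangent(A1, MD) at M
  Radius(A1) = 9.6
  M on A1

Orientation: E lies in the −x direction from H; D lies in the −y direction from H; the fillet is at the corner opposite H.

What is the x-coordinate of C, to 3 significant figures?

-55.9

H is at the origin; HE is horizontal with |HE| = 65.5 and E on the −x side, so E = (-65.5, 0.00). H and D share the same x with |HD| = 40.3 and D on the −y side, so D = (0.00, -40.3). The virtual corner opposite H is at (-65.5, -40.3). Tangency of A1 to ER means the radius CR is perpendicular to ER and since A1 is tangent to MD there, CM ⟂ MD, with radius 9.6, so the center C sits 9.6 in from both sides at C = (-55.9, -30.7). So C.x = -55.9.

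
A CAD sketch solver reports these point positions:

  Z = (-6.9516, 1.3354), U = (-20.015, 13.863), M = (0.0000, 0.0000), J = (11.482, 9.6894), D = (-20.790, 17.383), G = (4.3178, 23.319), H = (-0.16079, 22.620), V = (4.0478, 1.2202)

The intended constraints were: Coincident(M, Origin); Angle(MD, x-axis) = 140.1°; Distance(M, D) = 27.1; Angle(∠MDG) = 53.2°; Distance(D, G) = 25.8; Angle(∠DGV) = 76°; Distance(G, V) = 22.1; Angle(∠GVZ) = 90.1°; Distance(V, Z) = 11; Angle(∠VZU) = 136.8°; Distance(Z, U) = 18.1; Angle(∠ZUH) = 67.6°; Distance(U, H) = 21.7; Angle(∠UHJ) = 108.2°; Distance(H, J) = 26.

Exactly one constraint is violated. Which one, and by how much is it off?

Distance(H, J) = 26 — off by 8.60.

M = (0.00, 0.00) ✓; MD at 140.1° ✓; |MD| = 27.10 ✓; ∠MDG = 53.20° ✓; |DG| = 25.80 ✓; ∠DGV = 76.00° ✓; |GV| = 22.10 ✓; ∠GVZ = 90.10° ✓; |VZ| = 11.00 ✓; ∠VZU = 136.8° ✓; |ZU| = 18.10 ✓; ∠ZUH = 67.60° ✓; |UH| = 21.70 ✓; ∠UHJ = 108.2° ✓; |HJ| = 17.40 ✗.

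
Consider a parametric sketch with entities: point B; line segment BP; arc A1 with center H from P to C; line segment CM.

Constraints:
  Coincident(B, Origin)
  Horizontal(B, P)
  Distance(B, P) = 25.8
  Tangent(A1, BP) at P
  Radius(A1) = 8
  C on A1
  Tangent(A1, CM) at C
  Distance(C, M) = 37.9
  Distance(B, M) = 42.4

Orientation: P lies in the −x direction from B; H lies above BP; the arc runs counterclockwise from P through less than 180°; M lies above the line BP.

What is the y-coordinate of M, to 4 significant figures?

41.83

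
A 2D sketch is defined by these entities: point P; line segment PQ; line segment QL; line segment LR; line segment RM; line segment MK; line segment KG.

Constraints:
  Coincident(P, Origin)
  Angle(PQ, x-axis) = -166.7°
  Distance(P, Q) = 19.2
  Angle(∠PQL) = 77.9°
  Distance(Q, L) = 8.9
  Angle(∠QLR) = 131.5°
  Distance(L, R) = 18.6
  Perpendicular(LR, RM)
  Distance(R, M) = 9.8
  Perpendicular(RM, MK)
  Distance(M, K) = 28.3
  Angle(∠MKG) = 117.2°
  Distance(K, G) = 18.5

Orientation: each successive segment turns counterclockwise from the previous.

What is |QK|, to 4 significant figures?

4.928

P is at the origin; PQ runs at -166.7° with length 19.2, so Q = (-18.69, -4.417). ∠PQL = 77.9° gives QL at -64.60° from the x-axis; with |QL| = 8.9, L = (-14.87, -12.46). ∠QLR = 131.5° gives LR at -16.10° from the x-axis; with |LR| = 18.6, R = (3.003, -17.61). LR is perpendicular to RM, so RM runs at 73.90°; with |RM| = 9.8, M = (5.721, -8.199). The perpendicularity gives MK at right angles to RM, so MK runs at 163.9°; with |MK| = 28.3, K = (-21.47, -0.3511). Then |QK| = |K − Q| = 4.928.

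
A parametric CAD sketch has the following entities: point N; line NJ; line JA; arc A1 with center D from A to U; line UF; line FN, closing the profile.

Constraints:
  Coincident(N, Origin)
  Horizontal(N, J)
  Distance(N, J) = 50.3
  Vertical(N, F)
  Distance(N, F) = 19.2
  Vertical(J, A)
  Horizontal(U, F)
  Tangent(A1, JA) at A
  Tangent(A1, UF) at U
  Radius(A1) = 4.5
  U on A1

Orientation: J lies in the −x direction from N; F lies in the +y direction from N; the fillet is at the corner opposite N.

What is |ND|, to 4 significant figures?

48.10

N is at the origin; NJ is horizontal with |NJ| = 50.3 and J on the −x side, so J = (-50.30, 0.000). NF is vertical with |NF| = 19.2 and F on the +y side, so F = (0.000, 19.20). The virtual corner opposite N is at (-50.30, 19.20). A1 meets JA tangentially, so DA is at right angles to JA and tangency of A1 to UF means the radius DU is perpendicular to UF, with radius 4.5, so the center D sits 4.5 in from both sides at D = (-45.80, 14.70). Then |ND| = |D − N| = 48.10.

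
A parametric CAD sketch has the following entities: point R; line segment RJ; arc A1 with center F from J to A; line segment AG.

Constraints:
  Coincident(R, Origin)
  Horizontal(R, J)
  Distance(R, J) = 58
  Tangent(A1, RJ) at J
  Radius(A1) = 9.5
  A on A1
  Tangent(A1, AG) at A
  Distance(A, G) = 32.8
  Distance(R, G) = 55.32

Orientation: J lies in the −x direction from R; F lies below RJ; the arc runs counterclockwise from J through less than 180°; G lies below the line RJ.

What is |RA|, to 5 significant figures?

66.423

R is at the origin; R and J share the same y with |RJ| = 58.0 and J on the −x side, so J = (-58.000, 0.0000). Tangency of A1 to RJ means the radius FJ is perpendicular to RJ, so F = J + (0, -9.5) = (-58.000, -9.5000). Since FA ⟂ AG (tangency), |FG| = √(9.5² + 32.8²) = 34.148 regardless of where A sits on A1. So G lies on both circle(R, 55.32) and circle(F, 34.148); the below-RJ intersection is G = (-39.817, -38.404). A is the foot of the tangent from G: A = (-64.317, -16.596).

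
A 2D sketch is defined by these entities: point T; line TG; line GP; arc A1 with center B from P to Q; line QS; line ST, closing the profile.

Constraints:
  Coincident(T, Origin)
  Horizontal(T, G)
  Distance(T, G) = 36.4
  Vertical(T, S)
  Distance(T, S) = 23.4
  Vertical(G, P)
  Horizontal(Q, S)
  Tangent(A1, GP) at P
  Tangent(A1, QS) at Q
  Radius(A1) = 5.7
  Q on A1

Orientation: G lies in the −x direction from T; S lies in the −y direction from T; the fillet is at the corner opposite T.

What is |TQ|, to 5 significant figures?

38.601

T is at the origin; TG is horizontal with |TG| = 36.4 and G on the −x side, so G = (-36.400, 0.0000). T and S share the same x with |TS| = 23.4 and S on the −y side, so S = (0.0000, -23.400). The virtual corner opposite T is at (-36.400, -23.400). A1 meets GP tangentially, so BP is at right angles to GP and since A1 is tangent to QS there, BQ ⟂ QS, with radius 5.7, so the center B sits 5.7 in from both sides at B = (-30.700, -17.700). That places the tangent points at P = (-36.400, -17.700) on GP and Q = (-30.700, -23.400) on QS. Then |TQ| = |Q − T| = 38.601.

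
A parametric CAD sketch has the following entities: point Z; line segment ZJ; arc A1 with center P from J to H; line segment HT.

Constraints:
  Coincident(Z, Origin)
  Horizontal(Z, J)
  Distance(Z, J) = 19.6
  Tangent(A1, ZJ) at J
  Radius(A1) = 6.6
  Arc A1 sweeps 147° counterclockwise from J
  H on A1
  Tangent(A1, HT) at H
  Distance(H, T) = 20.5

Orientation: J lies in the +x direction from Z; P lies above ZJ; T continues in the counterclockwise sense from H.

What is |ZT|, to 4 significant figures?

24.06

Z is at the origin; Z and J share the same y with |ZJ| = 19.6 and J on the +x side, so J = (19.60, 0.000). Since A1 is tangent to ZJ there, PJ ⟂ ZJ, so P = J + (0, 6.6) = (19.60, 6.600). On A1, J sits at bearing -90° from P; a 147° counterclockwise sweep puts H at bearing 57°, so H = P + 6.6·(cos 57°, sin 57°) = (23.19, 12.14). A1 meets HT tangentially, so PH is at right angles to HT, so HT runs along (−sin 57°, cos 57°); with |HT| = 20.5, T = (6.002, 23.30). Then |ZT| = |T − Z| = 24.06.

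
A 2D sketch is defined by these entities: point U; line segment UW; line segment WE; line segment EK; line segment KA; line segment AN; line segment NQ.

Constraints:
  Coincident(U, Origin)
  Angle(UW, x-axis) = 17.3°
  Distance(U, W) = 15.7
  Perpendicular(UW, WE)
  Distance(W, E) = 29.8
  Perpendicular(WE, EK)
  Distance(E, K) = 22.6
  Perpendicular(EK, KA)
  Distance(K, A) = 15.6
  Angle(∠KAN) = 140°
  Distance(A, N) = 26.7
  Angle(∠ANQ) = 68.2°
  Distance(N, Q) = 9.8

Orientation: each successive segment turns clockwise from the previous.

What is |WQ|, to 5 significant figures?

2.5162

∠KAN = 140.0° gives AN at 67.300° from the x-axis; with |AN| = 26.7, N = (7.9386, 9.0223). ∠ANQ = 68.2° gives NQ at -44.500° from the x-axis; with |NQ| = 9.8, Q = (14.928, 2.1534). Then |WQ| = |Q − W| = 2.5162.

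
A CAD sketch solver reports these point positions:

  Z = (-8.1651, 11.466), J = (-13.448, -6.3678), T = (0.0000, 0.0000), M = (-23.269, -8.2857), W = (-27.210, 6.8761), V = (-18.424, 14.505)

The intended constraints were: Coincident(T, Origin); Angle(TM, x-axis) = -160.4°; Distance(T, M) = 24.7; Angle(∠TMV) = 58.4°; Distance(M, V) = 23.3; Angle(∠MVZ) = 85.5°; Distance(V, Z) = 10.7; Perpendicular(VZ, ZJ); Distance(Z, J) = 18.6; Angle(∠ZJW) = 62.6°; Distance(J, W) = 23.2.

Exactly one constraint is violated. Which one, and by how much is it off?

Distance(J, W) = 23.2 — off by 4.10.

T = (0.00, 0.00) ✓; TM at -160.4° ✓; |TM| = 24.70 ✓; ∠TMV = 58.40° ✓; |MV| = 23.30 ✓; ∠MVZ = 85.50° ✓; |VZ| = 10.70 ✓; ∠(VZ, ZJ) = 90.00° ✓; |ZJ| = 18.60 ✓; ∠ZJW = 62.60° ✓; |JW| = 19.10 ✗.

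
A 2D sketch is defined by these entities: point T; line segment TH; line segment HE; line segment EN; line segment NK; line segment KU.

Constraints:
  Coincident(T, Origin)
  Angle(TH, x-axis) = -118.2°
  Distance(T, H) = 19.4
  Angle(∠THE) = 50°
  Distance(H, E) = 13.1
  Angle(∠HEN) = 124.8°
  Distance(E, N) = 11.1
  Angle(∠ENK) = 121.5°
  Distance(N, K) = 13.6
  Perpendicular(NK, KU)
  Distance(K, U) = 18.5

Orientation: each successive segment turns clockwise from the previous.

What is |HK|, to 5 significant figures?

25.696

T is at the origin; TH runs at -118.2° with length 19.4, so H = (-9.1675, -17.097). ∠THE = 50.0° gives HE at 111.80° from the x-axis; with |HE| = 13.1, E = (-14.032, -4.9341). ∠HEN = 124.8° gives EN at 56.600° from the x-axis; with |EN| = 11.1, N = (-7.9221, 4.3327). ∠ENK = 121.5° gives NK at -1.9000° from the x-axis; with |NK| = 13.6, K = (5.6705, 3.8818). Then |HK| = |K − H| = 25.696.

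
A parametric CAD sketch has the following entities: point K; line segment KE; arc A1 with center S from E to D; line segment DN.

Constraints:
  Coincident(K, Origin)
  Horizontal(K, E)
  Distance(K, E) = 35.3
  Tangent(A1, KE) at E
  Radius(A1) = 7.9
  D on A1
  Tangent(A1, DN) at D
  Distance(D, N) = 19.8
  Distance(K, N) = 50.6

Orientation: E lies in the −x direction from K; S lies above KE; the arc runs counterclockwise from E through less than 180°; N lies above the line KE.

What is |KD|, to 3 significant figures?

32.0

K is at the origin; KE is horizontal with |KE| = 35.3 and E on the −x side, so E = (-35.3, 0.00). Since A1 is tangent to KE there, SE ⟂ KE, so S = E + (0, 7.9) = (-35.3, 7.90). Since SD ⟂ DN (tangency), |SN| = √(7.9² + 19.8²) = 21.3 regardless of where D sits on A1. So N lies on both circle(K, 50.6) and circle(S, 21.3); the above-KE intersection is N = (-42.1, 28.1). D is the foot of the tangent from N: D = (-29.3, 13.0).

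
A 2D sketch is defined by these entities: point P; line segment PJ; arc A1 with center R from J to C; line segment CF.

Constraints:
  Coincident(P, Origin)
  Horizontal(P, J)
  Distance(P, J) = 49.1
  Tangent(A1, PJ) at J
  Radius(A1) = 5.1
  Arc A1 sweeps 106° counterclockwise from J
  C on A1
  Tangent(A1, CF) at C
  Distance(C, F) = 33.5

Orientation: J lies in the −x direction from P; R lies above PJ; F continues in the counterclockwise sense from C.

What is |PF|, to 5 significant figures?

65.979

P is at the origin; P and J share the same y with |PJ| = 49.1 and J on the −x side, so J = (-49.100, 0.0000). Tangency of A1 to PJ means the radius RJ is perpendicular to PJ, so R = J + (0, 5.1) = (-49.100, 5.1000). On A1, J sits at bearing -90° from R; a 106° counterclockwise sweep puts C at bearing 16°, so C = R + 5.1·(cos 16°, sin 16°) = (-44.198, 6.5058). A1 meets CF tangentially, so RC is at right angles to CF, so CF runs along (−sin 16°, cos 16°); with |CF| = 33.5, F = (-53.431, 38.708). Then |PF| = |F − P| = 65.979.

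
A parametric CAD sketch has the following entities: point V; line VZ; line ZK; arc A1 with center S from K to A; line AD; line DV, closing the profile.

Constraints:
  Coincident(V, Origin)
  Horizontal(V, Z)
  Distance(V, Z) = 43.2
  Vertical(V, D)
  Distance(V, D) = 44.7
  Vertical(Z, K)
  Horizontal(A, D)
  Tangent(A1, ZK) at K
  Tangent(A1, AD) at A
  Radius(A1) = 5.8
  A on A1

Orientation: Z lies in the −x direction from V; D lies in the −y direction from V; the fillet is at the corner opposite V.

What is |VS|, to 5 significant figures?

53.963

V is at the origin; V and Z share the same y with |VZ| = 43.2 and Z on the −x side, so Z = (-43.200, 0.0000). V and D share the same x with |VD| = 44.7 and D on the −y side, so D = (0.0000, -44.700). The virtual corner opposite V is at (-43.200, -44.700). Tangency of A1 to ZK means the radius SK is perpendicular to ZK and since A1 is tangent to AD there, SA ⟂ AD, with radius 5.8, so the center S sits 5.8 in from both sides at S = (-37.400, -38.900). Then |VS| = |S − V| = 53.963.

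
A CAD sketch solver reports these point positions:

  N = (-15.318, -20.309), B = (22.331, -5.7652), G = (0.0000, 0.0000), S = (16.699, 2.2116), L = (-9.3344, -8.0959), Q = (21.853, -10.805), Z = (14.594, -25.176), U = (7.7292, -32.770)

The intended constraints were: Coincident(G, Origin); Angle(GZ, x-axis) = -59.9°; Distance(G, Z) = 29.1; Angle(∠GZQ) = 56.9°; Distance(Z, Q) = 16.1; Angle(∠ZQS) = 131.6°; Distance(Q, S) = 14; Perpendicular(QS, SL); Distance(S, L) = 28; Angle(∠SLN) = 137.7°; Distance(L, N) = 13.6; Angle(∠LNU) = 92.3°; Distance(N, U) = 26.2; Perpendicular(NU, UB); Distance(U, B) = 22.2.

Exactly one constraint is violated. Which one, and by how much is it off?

Distance(U, B) = 22.2 — off by 8.50.

G = (0.00, 0.00) ✓; GZ at -59.90° ✓; |GZ| = 29.10 ✓; ∠GZQ = 56.90° ✓; |ZQ| = 16.10 ✓; ∠ZQS = 131.6° ✓; |QS| = 14.00 ✓; ∠(QS, SL) = 90.00° ✓; |SL| = 28.00 ✓; ∠SLN = 137.7° ✓; |LN| = 13.60 ✓; ∠LNU = 92.30° ✓; |NU| = 26.20 ✓; ∠(NU, UB) = 90.00° ✓; |UB| = 30.70 ✗.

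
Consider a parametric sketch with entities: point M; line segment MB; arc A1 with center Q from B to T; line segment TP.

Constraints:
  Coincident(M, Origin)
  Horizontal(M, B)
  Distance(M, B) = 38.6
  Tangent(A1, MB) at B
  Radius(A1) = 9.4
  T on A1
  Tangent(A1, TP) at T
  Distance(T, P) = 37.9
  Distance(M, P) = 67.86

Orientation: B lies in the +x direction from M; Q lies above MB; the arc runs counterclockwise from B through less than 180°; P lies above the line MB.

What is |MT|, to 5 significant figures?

48.868

Checks: ∠(QB, BM) = 90.00° ✓; |QT| = 9.400 ✓; ∠(QT, TP) = 90.00° ✓; |TP| = 37.90 ✓; |MP| = 67.86 ✓.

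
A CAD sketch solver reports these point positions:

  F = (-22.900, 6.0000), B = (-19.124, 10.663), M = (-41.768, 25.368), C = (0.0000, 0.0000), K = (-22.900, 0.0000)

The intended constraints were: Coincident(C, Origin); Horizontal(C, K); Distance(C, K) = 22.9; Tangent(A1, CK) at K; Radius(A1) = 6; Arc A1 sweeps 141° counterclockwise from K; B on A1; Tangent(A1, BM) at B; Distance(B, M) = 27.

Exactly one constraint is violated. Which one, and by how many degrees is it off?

Tangent(A1, BM) at B — off by 6.00°.

C = (0.00, 0.00) ✓; C.y = 0.00, K.y = 0.00 ✓; |CK| = 22.90 ✓; ∠(FK, KC) = 90.00° ✓; |FK| = 6.000 ✓; bearing(F→B) − bearing(F→K) = 141.0° ✓; |FB| = 6.000 ✓; ∠(FB, BM) = 84.00° ✗; |BM| = 27.00 ✓.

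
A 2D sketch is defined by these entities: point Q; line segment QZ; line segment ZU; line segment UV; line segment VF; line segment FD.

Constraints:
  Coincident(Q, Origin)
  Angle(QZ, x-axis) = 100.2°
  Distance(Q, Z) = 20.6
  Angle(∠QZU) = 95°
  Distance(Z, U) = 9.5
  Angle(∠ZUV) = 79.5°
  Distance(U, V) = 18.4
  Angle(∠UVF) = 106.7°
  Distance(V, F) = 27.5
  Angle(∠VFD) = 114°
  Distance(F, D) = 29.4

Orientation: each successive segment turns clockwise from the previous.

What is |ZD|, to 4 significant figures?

36.24

∠UVF = 106.7° gives VF at -158.6° from the x-axis; with |VF| = 27.5, F = (-18.58, -5.607). ∠VFD = 114.0° gives FD at 135.4° from the x-axis; with |FD| = 29.4, D = (-39.51, 15.04). Then |ZD| = |D − Z| = 36.24.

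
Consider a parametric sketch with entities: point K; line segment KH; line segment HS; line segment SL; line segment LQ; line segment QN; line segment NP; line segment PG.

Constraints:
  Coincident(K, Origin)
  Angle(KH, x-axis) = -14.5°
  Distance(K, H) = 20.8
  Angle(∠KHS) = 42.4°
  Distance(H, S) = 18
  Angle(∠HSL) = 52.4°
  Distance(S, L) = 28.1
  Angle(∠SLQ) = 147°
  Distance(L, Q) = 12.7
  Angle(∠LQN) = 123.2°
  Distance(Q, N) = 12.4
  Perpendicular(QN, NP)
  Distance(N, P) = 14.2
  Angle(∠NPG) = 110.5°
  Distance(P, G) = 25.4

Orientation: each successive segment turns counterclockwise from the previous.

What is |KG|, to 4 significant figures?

3.559

K is at the origin; KH runs at -14.5° with length 20.8, so H = (20.14, -5.208). ∠KHS = 42.4° gives HS at 123.1° from the x-axis; with |HS| = 18.0, S = (10.31, 9.871). ∠HSL = 52.4° gives SL at -109.3° from the x-axis; with |SL| = 28.1, L = (1.020, -16.65). ∠SLQ = 147.0° gives LQ at -76.30° from the x-axis; with |LQ| = 12.7, Q = (4.028, -28.99). ∠LQN = 123.2° gives QN at -19.50° from the x-axis; with |QN| = 12.4, N = (15.72, -33.13). QN is perpendicular to NP, so NP runs at 70.50°; with |NP| = 14.2, P = (20.46, -19.74). ∠NPG = 110.5° gives PG at 140.0° from the x-axis; with |PG| = 25.4, G = (0.9993, -3.415). Then |KG| = |G − K| = 3.559.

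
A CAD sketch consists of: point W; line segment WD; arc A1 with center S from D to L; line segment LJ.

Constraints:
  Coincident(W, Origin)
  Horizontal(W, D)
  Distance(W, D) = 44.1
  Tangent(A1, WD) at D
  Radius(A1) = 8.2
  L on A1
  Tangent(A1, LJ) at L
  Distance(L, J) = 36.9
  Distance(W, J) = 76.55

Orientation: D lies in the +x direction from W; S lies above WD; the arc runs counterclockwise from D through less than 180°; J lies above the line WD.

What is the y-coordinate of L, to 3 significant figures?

5.07

Checks: |SL| = 8.200 ✓; ∠(SL, LJ) = 90.00° ✓; |LJ| = 36.90 ✓; |WJ| = 76.55 ✓.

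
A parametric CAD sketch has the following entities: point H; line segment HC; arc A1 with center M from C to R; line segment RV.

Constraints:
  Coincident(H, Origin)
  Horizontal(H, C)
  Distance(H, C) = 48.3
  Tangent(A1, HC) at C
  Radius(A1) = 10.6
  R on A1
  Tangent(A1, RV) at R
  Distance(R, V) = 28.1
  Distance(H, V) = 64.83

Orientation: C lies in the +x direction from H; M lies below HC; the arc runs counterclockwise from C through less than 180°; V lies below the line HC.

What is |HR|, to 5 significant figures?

41.532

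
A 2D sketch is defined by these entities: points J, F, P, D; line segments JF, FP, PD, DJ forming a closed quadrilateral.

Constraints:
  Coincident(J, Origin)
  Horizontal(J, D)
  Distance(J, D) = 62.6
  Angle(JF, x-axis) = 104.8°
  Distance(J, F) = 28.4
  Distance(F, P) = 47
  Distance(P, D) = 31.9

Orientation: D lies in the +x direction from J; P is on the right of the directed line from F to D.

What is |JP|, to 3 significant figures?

30.7

Checks: |FP| = 47.00 ✓; |PD| = 31.90 ✓.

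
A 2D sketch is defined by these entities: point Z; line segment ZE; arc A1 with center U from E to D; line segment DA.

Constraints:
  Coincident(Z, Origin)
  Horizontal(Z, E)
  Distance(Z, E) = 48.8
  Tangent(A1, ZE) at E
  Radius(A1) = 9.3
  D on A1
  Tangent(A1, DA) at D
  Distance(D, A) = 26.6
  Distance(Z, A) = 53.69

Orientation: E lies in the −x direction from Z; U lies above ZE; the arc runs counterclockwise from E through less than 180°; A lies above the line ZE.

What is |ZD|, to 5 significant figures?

40.607

Z is at the origin; ZE is horizontal with |ZE| = 48.8 and E on the −x side, so E = (-48.800, 0.0000). A1 meets ZE tangentially, so UE is at right angles to ZE, so U = E + (0, 9.3) = (-48.800, 9.3000). Since UD ⟂ DA (tangency), |UA| = √(9.3² + 26.6²) = 28.179 regardless of where D sits on A1. So A lies on both circle(Z, 53.69) and circle(U, 28.179); the above-ZE intersection is A = (-39.823, 36.011). D is the foot of the tangent from A: D = (-39.501, 9.4126).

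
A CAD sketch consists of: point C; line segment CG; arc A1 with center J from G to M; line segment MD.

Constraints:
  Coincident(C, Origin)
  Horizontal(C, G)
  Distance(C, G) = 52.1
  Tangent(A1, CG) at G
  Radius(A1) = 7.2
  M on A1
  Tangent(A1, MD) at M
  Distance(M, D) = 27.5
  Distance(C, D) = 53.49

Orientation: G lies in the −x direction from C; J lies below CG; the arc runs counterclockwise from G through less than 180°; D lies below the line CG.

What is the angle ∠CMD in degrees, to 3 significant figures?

64.9°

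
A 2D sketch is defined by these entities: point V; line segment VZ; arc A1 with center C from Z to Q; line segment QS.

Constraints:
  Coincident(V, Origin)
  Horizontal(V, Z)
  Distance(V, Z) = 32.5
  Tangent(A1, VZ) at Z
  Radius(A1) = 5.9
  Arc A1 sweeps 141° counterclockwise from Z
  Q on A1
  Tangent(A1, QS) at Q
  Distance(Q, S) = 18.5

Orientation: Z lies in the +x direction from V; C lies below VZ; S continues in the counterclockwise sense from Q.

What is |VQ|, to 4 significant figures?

30.64

V is at the origin; V and Z share the same y with |VZ| = 32.5 and Z on the +x side, so Z = (32.50, 0.000). Since A1 is tangent to VZ there, CZ ⟂ VZ, so C = Z + (0, -5.9) = (32.50, -5.900). On A1, Z sits at bearing 90° from C; a 141° counterclockwise sweep puts Q at bearing 231°, so Q = C + 5.9·(cos 231°, sin 231°) = (28.79, -10.49). Then |VQ| = |Q − V| = 30.64.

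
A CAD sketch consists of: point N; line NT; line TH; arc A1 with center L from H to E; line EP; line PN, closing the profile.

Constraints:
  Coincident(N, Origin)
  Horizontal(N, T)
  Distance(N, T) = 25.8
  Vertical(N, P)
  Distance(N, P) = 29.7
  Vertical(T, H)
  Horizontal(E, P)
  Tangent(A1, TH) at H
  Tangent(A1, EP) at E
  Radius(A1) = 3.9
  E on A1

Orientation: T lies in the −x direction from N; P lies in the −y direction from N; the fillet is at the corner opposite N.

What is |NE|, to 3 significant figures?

36.9

The virtual corner opposite N is at (-25.8, -29.7). A1 meets TH tangentially, so LH is at right angles to TH and A1 meets EP tangentially, so LE is at right angles to EP, with radius 3.9, so the center L sits 3.9 in from both sides at L = (-21.9, -25.8). That places the tangent points at H = (-25.8, -25.8) on TH and E = (-21.9, -29.7) on EP. Then |NE| = |E − N| = 36.9.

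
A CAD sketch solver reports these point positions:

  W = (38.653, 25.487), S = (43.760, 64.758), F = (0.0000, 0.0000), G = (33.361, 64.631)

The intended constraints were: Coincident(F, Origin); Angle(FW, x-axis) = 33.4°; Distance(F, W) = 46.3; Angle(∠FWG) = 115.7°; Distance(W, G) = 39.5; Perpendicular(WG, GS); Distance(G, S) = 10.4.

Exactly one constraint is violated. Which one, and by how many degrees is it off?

Perpendicular(WG, GS) — off by 7.00°.

F = (0.00, 0.00) ✓; FW at 33.40° ✓; |FW| = 46.30 ✓; ∠FWG = 115.7° ✓; |WG| = 39.50 ✓; ∠(WG, GS) = 97.00° ✗; |GS| = 10.40 ✓.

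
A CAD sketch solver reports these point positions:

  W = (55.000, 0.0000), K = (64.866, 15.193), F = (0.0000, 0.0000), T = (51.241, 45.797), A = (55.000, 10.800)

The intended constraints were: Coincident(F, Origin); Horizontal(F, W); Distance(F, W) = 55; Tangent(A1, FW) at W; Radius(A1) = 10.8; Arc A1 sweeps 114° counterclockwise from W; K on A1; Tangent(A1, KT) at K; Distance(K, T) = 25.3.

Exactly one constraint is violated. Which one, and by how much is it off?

Distance(K, T) = 25.3 — off by 8.20.

F = (0.00, 0.00) ✓; F.y = 0.00, W.y = 0.00 ✓; |FW| = 55.00 ✓; ∠(AW, WF) = 90.00° ✓; |AW| = 10.80 ✓; bearing(A→K) − bearing(A→W) = 114.0° ✓; |AK| = 10.80 ✓; ∠(AK, KT) = 90.00° ✓; |KT| = 33.50 ✗.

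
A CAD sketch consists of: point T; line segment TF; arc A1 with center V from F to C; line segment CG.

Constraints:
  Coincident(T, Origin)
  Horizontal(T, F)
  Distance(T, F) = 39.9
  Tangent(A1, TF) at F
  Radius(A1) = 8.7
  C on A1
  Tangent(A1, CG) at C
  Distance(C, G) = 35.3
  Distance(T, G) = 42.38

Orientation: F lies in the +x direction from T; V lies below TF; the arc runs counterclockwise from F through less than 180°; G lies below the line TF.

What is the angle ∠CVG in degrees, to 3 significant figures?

76.2°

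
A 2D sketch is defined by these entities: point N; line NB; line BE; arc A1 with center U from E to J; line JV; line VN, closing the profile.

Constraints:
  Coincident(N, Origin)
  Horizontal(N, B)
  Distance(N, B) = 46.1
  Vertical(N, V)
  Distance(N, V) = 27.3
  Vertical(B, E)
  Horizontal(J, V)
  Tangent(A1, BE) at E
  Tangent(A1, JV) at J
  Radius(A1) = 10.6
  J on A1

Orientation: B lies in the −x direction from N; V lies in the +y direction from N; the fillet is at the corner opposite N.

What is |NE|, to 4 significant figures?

49.03

N is at the origin; N and B share the same y with |NB| = 46.1 and B on the −x side, so B = (-46.10, 0.000). N and V share the same x with |NV| = 27.3 and V on the +y side, so V = (0.000, 27.30). The virtual corner opposite N is at (-46.10, 27.30). A1 meets BE tangentially, so UE is at right angles to BE and A1 meets JV tangentially, so UJ is at right angles to JV, with radius 10.6, so the center U sits 10.6 in from both sides at U = (-35.50, 16.70). That places the tangent points at E = (-46.10, 16.70) on BE and J = (-35.50, 27.30) on JV. Then |NE| = |E − N| = 49.03.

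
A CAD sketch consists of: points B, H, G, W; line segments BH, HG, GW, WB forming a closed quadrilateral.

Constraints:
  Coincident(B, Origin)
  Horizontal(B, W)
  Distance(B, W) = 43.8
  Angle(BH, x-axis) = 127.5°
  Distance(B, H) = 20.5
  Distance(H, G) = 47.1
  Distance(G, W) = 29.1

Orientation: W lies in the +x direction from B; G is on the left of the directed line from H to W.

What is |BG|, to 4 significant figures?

43.00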